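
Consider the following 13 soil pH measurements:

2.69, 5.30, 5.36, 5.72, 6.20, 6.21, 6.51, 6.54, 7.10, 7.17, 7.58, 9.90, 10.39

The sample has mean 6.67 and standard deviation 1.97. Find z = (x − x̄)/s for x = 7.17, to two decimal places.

z = (7.17 − 6.67) / 1.97 = 0.25.

0.25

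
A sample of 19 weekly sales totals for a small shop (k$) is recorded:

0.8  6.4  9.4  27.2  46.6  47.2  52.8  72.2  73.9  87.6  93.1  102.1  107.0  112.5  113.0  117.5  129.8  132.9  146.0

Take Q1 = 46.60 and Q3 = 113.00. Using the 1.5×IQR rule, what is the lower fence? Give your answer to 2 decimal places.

-53.00

IQR = Q3 − Q1 = 113.00 − 46.60 = 66.40.
Lower fence = Q1 − 1.5·IQR = 46.60 − 99.60 = -53.00.
Upper fence = Q3 + 1.5·IQR = 113.00 + 99.60 = 212.60.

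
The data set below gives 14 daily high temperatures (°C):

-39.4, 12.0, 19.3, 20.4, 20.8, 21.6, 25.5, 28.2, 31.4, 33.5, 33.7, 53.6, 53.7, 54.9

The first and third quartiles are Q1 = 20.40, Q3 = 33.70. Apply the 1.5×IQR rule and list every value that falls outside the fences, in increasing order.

IQR = Q3 − Q1 = 33.70 − 20.40 = 13.30.
Lower fence = Q1 − 1.5·IQR = 20.40 − 19.95 = 0.45.
Upper fence = Q3 + 1.5·IQR = 33.70 + 19.95 = 53.65.
-39.4 < 0.45 → outlier.
53.7 > 53.65 → outlier.
54.9 > 53.65 → outlier.
All remaining values lie within [0.45, 53.65].

-39.4, 53.7, 54.9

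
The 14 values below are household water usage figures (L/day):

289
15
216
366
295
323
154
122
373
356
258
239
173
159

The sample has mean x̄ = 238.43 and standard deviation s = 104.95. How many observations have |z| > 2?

1

Cutoffs: x̄ ± 2s = [28.53, 448.33].
Outside the cutoffs: 15.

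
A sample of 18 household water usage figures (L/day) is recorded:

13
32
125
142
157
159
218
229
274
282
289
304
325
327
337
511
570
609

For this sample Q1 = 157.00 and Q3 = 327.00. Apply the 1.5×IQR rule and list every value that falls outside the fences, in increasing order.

609

IQR = Q3 − Q1 = 327.00 − 157.00 = 170.00.
Lower fence = Q1 − 1.5·IQR = 157.00 − 255.00 = -98.00.
Upper fence = Q3 + 1.5·IQR = 327.00 + 255.00 = 582.00.
609 > 582.00 → outlier.
All remaining values lie within [-98.00, 582.00].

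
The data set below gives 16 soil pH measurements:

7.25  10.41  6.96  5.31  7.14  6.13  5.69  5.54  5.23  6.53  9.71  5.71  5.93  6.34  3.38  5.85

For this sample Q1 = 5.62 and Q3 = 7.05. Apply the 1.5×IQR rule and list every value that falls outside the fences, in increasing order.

3.38, 9.71, 10.41

IQR = Q3 − Q1 = 7.05 − 5.62 = 1.43.
Lower fence = Q1 − 1.5·IQR = 5.62 − 2.145 = 3.475.
Upper fence = Q3 + 1.5·IQR = 7.05 + 2.145 = 9.195.
3.38 < 3.475 → outlier.
9.71 > 9.195 → outlier.
10.41 > 9.195 → outlier.
All remaining values lie within [3.475, 9.195].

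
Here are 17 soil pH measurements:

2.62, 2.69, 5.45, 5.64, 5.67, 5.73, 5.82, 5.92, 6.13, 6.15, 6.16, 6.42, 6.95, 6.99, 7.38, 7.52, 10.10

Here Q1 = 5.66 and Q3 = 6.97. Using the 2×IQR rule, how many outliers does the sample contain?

3

IQR = 1.31; fences at 5.66 − 2.62 = 3.04 and 6.97 + 2.62 = 9.59.
Outside the cutoffs: 2.62, 2.69, 10.10.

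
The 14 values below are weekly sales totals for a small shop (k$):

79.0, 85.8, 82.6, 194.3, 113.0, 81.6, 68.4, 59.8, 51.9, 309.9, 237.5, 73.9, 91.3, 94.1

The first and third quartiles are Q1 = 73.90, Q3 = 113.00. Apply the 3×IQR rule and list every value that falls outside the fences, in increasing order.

237.5, 309.9

IQR = Q3 − Q1 = 113.00 − 73.90 = 39.10.
Lower fence = Q1 − 3·IQR = 73.90 − 117.30 = -43.40.
Upper fence = Q3 + 3·IQR = 113.00 + 117.30 = 230.30.
237.5 > 230.30 → outlier.
309.9 > 230.30 → outlier.
All remaining values lie within [-43.40, 230.30].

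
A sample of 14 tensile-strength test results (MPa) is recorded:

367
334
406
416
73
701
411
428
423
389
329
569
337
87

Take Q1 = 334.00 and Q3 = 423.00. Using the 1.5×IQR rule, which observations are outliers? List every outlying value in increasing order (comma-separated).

73, 87, 569, 701

IQR = Q3 − Q1 = 423.00 − 334.00 = 89.00.
Lower fence = Q1 − 1.5·IQR = 334.00 − 133.50 = 200.50.
Upper fence = Q3 + 1.5·IQR = 423.00 + 133.50 = 556.50.
73 < 200.50 → outlier.
87 < 200.50 → outlier.
569 > 556.50 → outlier.
701 > 556.50 → outlier.
All remaining values lie within [200.50, 556.50].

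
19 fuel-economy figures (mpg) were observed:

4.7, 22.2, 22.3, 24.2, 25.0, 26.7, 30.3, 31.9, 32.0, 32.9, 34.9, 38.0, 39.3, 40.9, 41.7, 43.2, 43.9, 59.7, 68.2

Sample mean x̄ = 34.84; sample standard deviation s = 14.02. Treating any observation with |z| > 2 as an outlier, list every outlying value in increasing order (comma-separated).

4.7, 68.2

Cutoffs at x̄ ± 2s: 34.84 ± 2·14.02 = [6.80, 62.88].
4.7: z = -2.15, |z| > 2 → outlier.
68.2: z = 2.38, |z| > 2 → outlier.
Every other value lies within [6.80, 62.88].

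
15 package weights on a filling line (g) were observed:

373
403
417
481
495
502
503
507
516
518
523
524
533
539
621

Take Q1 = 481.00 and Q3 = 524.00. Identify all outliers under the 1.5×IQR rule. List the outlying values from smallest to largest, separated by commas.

373, 403, 621

IQR = Q3 − Q1 = 524.00 − 481.00 = 43.00.
Lower fence = Q1 − 1.5·IQR = 481.00 − 64.50 = 416.50.
Upper fence = Q3 + 1.5·IQR = 524.00 + 64.50 = 588.50.
373 < 416.50 → outlier.
403 < 416.50 → outlier.
621 > 588.50 → outlier.
All remaining values lie within [416.50, 588.50].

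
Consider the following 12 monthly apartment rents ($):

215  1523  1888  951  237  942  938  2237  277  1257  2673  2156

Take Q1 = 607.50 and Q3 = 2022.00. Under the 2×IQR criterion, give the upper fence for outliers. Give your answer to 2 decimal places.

4851.00

IQR = Q3 − Q1 = 2022.00 − 607.50 = 1414.50.
Lower fence = Q1 − 2·IQR = 607.50 − 2829.00 = -2221.50.
Upper fence = Q3 + 2·IQR = 2022.00 + 2829.00 = 4851.00.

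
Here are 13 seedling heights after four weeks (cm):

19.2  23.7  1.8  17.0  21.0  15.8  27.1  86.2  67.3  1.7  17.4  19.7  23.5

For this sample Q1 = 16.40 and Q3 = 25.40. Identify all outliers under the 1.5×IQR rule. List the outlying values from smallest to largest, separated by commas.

IQR = Q3 − Q1 = 25.40 − 16.40 = 9.00.
Lower fence = Q1 − 1.5·IQR = 16.40 − 13.50 = 2.90.
Upper fence = Q3 + 1.5·IQR = 25.40 + 13.50 = 38.90.
1.7 < 2.90 → outlier.
1.8 < 2.90 → outlier.
67.3 > 38.90 → outlier.
86.2 > 38.90 → outlier.
All remaining values lie within [2.90, 38.90].

1.7, 1.8, 67.3, 86.2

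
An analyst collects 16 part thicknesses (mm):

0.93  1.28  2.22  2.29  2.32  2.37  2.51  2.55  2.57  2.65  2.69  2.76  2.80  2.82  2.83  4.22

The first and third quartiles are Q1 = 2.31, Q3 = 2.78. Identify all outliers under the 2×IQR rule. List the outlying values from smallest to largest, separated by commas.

IQR = Q3 − Q1 = 2.78 − 2.31 = 0.47.
Lower fence = Q1 − 2·IQR = 2.31 − 0.94 = 1.37.
Upper fence = Q3 + 2·IQR = 2.78 + 0.94 = 3.72.
0.93 < 1.37 → outlier.
1.28 < 1.37 → outlier.
4.22 > 3.72 → outlier.
All remaining values lie within [1.37, 3.72].

0.93, 1.28, 4.22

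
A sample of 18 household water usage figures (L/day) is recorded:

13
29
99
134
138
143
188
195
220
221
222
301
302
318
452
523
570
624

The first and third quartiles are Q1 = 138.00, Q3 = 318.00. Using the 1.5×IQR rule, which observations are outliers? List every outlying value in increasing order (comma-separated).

IQR = Q3 − Q1 = 318.00 − 138.00 = 180.00.
Lower fence = Q1 − 1.5·IQR = 138.00 − 270.00 = -132.00.
Upper fence = Q3 + 1.5·IQR = 318.00 + 270.00 = 588.00.
624 > 588.00 → outlier.
All remaining values lie within [-132.00, 588.00].

624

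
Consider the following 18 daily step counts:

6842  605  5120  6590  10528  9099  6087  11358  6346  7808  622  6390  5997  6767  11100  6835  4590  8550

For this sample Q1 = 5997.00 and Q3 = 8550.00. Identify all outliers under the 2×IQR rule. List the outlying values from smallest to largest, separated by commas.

IQR = Q3 − Q1 = 8550.00 − 5997.00 = 2553.00.
Lower fence = Q1 − 2·IQR = 5997.00 − 5106.00 = 891.00.
Upper fence = Q3 + 2·IQR = 8550.00 + 5106.00 = 13656.00.
605 < 891.00 → outlier.
622 < 891.00 → outlier.
All remaining values lie within [891.00, 13656.00].

605, 622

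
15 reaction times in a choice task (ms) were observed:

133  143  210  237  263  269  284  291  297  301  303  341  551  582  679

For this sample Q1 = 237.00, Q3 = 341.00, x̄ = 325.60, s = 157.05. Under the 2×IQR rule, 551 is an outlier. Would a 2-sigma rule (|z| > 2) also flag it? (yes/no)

no

z = (551 − 325.60) / 157.05 = 1.44.
|z| = 1.44 ≤ 2.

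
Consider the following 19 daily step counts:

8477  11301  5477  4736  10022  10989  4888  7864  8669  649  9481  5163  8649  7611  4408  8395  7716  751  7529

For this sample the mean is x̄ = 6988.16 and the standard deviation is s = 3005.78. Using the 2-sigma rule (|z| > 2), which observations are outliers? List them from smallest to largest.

Cutoffs at x̄ ± 2s: 6988.16 ± 2·3005.78 = [976.60, 12999.72].
649: z = -2.11, |z| > 2 → outlier.
751: z = -2.08, |z| > 2 → outlier.
Every other value lies within [976.60, 12999.72].

649, 751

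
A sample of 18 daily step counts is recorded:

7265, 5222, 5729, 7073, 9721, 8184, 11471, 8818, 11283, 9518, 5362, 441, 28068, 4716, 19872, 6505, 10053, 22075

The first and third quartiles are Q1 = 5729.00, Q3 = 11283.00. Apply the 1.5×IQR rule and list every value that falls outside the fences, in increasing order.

IQR = Q3 − Q1 = 11283.00 − 5729.00 = 5554.00.
Lower fence = Q1 − 1.5·IQR = 5729.00 − 8331.00 = -2602.00.
Upper fence = Q3 + 1.5·IQR = 11283.00 + 8331.00 = 19614.00.
19872 > 19614.00 → outlier.
22075 > 19614.00 → outlier.
28068 > 19614.00 → outlier.
All remaining values lie within [-2602.00, 19614.00].

19872, 22075, 28068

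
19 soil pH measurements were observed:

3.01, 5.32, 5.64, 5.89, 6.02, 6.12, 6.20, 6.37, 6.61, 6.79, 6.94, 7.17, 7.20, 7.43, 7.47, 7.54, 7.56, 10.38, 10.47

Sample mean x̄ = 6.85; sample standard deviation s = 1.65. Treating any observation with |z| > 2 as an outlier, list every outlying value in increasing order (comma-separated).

3.01, 10.38, 10.47

Cutoffs at x̄ ± 2s: 6.85 ± 2·1.65 = [3.55, 10.15].
3.01: z = -2.33, |z| > 2 → outlier.
10.38: z = 2.14, |z| > 2 → outlier.
10.47: z = 2.19, |z| > 2 → outlier.
Every other value lies within [3.55, 10.15].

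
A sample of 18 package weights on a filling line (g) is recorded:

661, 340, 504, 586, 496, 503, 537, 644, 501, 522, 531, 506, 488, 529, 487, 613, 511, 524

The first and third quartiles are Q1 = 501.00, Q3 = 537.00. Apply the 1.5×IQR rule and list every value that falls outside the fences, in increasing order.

340, 613, 644, 661

IQR = Q3 − Q1 = 537.00 − 501.00 = 36.00.
Lower fence = Q1 − 1.5·IQR = 501.00 − 54.00 = 447.00.
Upper fence = Q3 + 1.5·IQR = 537.00 + 54.00 = 591.00.
340 < 447.00 → outlier.
613 > 591.00 → outlier.
644 > 591.00 → outlier.
661 > 591.00 → outlier.
All remaining values lie within [447.00, 591.00].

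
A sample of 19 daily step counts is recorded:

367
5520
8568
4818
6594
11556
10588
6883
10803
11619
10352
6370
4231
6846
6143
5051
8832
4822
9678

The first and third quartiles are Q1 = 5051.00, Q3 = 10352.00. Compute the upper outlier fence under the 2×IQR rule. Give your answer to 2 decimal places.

IQR = Q3 − Q1 = 10352.00 − 5051.00 = 5301.00.
Lower fence = Q1 − 2·IQR = 5051.00 − 10602.00 = -5551.00.
Upper fence = Q3 + 2·IQR = 10352.00 + 10602.00 = 20954.00.

20954.00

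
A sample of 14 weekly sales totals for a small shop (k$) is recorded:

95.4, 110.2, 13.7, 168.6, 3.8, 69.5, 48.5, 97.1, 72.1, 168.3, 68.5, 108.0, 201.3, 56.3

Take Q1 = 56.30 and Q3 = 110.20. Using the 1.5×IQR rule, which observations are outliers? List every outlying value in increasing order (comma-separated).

IQR = Q3 − Q1 = 110.20 − 56.30 = 53.90.
Lower fence = Q1 − 1.5·IQR = 56.30 − 80.85 = -24.55.
Upper fence = Q3 + 1.5·IQR = 110.20 + 80.85 = 191.05.
201.3 > 191.05 → outlier.
All remaining values lie within [-24.55, 191.05].

201.3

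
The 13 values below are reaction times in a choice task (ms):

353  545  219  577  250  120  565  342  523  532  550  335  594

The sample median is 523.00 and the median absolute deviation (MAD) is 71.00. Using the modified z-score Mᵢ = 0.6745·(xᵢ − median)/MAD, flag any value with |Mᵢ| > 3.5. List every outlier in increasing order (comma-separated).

120

|Mᵢ| > 3.5 ⇔ |xᵢ − 523.00| > 3.5·71.00/0.6745 = 368.42.
So outliers lie outside [154.58, 891.42].
120: M = -3.83 → outlier.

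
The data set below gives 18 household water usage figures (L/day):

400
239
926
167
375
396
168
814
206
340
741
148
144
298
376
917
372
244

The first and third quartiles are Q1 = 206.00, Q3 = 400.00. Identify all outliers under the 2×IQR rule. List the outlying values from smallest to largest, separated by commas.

814, 917, 926

IQR = Q3 − Q1 = 400.00 − 206.00 = 194.00.
Lower fence = Q1 − 2·IQR = 206.00 − 388.00 = -182.00.
Upper fence = Q3 + 2·IQR = 400.00 + 388.00 = 788.00.
814 > 788.00 → outlier.
917 > 788.00 → outlier.
926 > 788.00 → outlier.
All remaining values lie within [-182.00, 788.00].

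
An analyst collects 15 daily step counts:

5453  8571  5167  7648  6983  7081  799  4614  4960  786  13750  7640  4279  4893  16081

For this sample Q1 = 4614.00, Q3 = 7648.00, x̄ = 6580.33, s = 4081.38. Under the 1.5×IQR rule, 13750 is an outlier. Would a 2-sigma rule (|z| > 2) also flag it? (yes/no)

no

z = (13750 − 6580.33) / 4081.38 = 1.76.
|z| = 1.76 ≤ 2.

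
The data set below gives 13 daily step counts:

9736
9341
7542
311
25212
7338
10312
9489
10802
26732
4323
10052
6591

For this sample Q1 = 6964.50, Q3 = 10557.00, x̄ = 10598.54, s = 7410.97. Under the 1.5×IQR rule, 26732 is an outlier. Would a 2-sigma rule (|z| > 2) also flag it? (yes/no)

z = (26732 − 10598.54) / 7410.97 = 2.18.
|z| = 2.18 > 2.

yes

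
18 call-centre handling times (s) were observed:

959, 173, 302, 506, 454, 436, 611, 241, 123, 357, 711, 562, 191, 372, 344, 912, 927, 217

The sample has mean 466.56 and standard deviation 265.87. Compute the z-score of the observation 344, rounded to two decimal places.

z = (344 − 466.56) / 265.87 = -0.46.

-0.46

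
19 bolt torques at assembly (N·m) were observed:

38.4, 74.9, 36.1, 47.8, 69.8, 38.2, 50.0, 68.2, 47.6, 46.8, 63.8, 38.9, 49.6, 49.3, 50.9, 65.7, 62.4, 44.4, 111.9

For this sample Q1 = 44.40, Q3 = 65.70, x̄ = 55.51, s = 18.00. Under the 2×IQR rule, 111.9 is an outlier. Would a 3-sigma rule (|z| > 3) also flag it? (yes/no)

z = (111.9 − 55.51) / 18.00 = 3.13.
|z| = 3.13 > 3.

yes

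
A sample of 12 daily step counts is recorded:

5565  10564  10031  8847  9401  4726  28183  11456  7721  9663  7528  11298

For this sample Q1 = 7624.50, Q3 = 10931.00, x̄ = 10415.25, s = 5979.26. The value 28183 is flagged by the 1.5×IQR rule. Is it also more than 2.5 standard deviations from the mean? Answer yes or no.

yes

z = (28183 − 10415.25) / 5979.26 = 2.97.
|z| = 2.97 > 2.5.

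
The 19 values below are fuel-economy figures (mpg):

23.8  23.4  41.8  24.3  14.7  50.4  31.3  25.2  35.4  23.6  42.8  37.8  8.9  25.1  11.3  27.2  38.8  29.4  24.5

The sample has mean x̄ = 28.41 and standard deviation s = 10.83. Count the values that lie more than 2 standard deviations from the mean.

Cutoffs: x̄ ± 2s = [6.75, 50.07].
Outside the cutoffs: 50.4.

1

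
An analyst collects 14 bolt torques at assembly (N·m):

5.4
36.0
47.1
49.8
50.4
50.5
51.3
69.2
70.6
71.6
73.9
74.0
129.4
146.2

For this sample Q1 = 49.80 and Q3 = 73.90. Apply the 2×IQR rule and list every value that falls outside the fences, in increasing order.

129.4, 146.2

IQR = Q3 − Q1 = 73.90 − 49.80 = 24.10.
Lower fence = Q1 − 2·IQR = 49.80 − 48.20 = 1.60.
Upper fence = Q3 + 2·IQR = 73.90 + 48.20 = 122.10.
129.4 > 122.10 → outlier.
146.2 > 122.10 → outlier.
All remaining values lie within [1.60, 122.10].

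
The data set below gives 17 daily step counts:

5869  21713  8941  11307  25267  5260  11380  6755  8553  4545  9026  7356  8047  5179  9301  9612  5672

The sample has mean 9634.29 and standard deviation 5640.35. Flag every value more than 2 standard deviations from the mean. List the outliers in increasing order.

21713, 25267

Cutoffs at x̄ ± 2s: 9634.29 ± 2·5640.35 = [-1646.41, 20914.99].
21713: z = 2.14, |z| > 2 → outlier.
25267: z = 2.77, |z| > 2 → outlier.
Every other value lies within [-1646.41, 20914.99].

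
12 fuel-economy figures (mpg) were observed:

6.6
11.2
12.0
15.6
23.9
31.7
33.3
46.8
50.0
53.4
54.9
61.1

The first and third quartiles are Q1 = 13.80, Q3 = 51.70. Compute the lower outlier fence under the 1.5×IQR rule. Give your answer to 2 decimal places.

IQR = Q3 − Q1 = 51.70 − 13.80 = 37.90.
Lower fence = Q1 − 1.5·IQR = 13.80 − 56.85 = -43.05.
Upper fence = Q3 + 1.5·IQR = 51.70 + 56.85 = 108.55.

-43.05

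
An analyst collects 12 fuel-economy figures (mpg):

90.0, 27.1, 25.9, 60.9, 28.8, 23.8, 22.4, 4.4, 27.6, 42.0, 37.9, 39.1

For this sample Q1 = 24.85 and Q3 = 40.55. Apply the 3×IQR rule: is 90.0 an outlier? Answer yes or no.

yes

IQR = Q3 − Q1 = 40.55 − 24.85 = 15.70.
Lower fence = Q1 − 3·IQR = 24.85 − 47.10 = -22.25.
Upper fence = Q3 + 3·IQR = 40.55 + 47.10 = 87.65.
90.0 lies above the upper fence.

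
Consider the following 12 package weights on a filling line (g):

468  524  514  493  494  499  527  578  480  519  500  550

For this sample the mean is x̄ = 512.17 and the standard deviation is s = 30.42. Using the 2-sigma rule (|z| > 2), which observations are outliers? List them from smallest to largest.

578

Cutoffs at x̄ ± 2s: 512.17 ± 2·30.42 = [451.33, 573.01].
578: z = 2.16, |z| > 2 → outlier.
Every other value lies within [451.33, 573.01].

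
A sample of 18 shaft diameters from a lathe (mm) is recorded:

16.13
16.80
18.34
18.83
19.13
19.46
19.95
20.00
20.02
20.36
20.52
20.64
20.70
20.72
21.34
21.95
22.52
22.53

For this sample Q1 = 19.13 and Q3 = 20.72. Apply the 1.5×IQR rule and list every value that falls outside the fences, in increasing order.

16.13

IQR = Q3 − Q1 = 20.72 − 19.13 = 1.59.
Lower fence = Q1 − 1.5·IQR = 19.13 − 2.385 = 16.745.
Upper fence = Q3 + 1.5·IQR = 20.72 + 2.385 = 23.105.
16.13 < 16.745 → outlier.
All remaining values lie within [16.745, 23.105].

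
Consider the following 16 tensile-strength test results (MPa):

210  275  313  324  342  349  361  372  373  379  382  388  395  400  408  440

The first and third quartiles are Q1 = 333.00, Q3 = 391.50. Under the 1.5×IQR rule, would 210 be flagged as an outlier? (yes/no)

IQR = Q3 − Q1 = 391.50 − 333.00 = 58.50.
Lower fence = Q1 − 1.5·IQR = 333.00 − 87.75 = 245.25.
Upper fence = Q3 + 1.5·IQR = 391.50 + 87.75 = 479.25.
210 lies below the lower fence.

yes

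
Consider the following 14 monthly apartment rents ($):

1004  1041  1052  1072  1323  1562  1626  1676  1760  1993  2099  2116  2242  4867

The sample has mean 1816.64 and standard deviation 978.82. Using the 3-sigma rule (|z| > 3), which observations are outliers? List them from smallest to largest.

Cutoffs at x̄ ± 3s: 1816.64 ± 3·978.82 = [-1119.82, 4753.10].
4867: z = 3.12, |z| > 3 → outlier.
Every other value lies within [-1119.82, 4753.10].

4867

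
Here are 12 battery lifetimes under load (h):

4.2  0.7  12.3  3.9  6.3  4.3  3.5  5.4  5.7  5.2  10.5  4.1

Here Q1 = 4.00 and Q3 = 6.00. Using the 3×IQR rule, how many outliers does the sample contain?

IQR = 2.00; fences at 4.00 − 6.00 = -2.00 and 6.00 + 6.00 = 12.00.
Outside the cutoffs: 12.3.

1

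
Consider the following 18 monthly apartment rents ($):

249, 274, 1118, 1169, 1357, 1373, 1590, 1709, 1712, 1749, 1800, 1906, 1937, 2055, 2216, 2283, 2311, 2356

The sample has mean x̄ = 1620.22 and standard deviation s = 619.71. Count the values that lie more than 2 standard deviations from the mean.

Cutoffs: x̄ ± 2s = [380.80, 2859.64].
Outside the cutoffs: 249, 274.

2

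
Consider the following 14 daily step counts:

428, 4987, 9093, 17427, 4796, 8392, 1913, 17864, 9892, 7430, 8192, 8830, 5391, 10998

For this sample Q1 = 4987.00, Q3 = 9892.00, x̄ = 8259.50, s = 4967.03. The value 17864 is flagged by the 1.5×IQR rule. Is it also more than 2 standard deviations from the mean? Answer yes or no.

no

z = (17864 − 8259.50) / 4967.03 = 1.93.
|z| = 1.93 ≤ 2.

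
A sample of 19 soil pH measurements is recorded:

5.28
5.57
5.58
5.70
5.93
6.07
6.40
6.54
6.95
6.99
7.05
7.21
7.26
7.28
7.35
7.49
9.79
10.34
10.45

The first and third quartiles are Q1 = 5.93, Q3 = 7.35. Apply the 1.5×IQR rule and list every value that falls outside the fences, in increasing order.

9.79, 10.34, 10.45

IQR = Q3 − Q1 = 7.35 − 5.93 = 1.42.
Lower fence = Q1 − 1.5·IQR = 5.93 − 2.13 = 3.80.
Upper fence = Q3 + 1.5·IQR = 7.35 + 2.13 = 9.48.
9.79 > 9.48 → outlier.
10.34 > 9.48 → outlier.
10.45 > 9.48 → outlier.
All remaining values lie within [3.80, 9.48].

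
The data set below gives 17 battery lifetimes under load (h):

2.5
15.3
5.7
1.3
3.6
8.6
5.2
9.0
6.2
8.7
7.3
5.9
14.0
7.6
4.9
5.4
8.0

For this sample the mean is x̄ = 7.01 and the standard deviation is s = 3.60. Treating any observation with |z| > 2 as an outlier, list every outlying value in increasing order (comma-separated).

Cutoffs at x̄ ± 2s: 7.01 ± 2·3.60 = [-0.19, 14.21].
15.3: z = 2.30, |z| > 2 → outlier.
Every other value lies within [-0.19, 14.21].

15.3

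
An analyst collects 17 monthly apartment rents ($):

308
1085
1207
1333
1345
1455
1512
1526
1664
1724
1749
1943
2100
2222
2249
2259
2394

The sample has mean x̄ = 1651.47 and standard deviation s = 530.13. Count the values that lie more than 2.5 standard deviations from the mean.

Cutoffs: x̄ ± 2.5s = [326.145, 2976.795].
Outside the cutoffs: 308.

1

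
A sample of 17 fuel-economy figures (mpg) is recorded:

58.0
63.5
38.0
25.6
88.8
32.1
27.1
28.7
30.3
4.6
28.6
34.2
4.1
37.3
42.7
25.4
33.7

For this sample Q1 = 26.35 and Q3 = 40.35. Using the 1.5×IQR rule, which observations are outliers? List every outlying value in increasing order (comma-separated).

IQR = Q3 − Q1 = 40.35 − 26.35 = 14.00.
Lower fence = Q1 − 1.5·IQR = 26.35 − 21.00 = 5.35.
Upper fence = Q3 + 1.5·IQR = 40.35 + 21.00 = 61.35.
4.1 < 5.35 → outlier.
4.6 < 5.35 → outlier.
63.5 > 61.35 → outlier.
88.8 > 61.35 → outlier.
All remaining values lie within [5.35, 61.35].

4.1, 4.6, 63.5, 88.8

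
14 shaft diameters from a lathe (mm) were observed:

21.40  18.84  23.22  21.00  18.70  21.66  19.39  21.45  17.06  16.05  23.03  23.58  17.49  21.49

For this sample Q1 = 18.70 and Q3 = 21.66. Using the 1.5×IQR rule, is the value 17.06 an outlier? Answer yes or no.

no

IQR = Q3 − Q1 = 21.66 − 18.70 = 2.96.
Lower fence = Q1 − 1.5·IQR = 18.70 − 4.44 = 14.26.
Upper fence = Q3 + 1.5·IQR = 21.66 + 4.44 = 26.10.
17.06 lies within [14.26, 26.10].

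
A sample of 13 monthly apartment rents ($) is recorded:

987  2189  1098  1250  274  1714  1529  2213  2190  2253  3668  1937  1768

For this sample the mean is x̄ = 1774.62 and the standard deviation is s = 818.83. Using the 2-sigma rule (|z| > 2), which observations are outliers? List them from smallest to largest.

Cutoffs at x̄ ± 2s: 1774.62 ± 2·818.83 = [136.96, 3412.28].
3668: z = 2.31, |z| > 2 → outlier.
Every other value lies within [136.96, 3412.28].

3668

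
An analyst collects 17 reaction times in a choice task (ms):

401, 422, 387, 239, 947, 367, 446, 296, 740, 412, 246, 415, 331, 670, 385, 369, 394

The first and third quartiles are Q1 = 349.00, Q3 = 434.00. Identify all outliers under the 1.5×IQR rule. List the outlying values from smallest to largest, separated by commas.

670, 740, 947

IQR = Q3 − Q1 = 434.00 − 349.00 = 85.00.
Lower fence = Q1 − 1.5·IQR = 349.00 − 127.50 = 221.50.
Upper fence = Q3 + 1.5·IQR = 434.00 + 127.50 = 561.50.
670 > 561.50 → outlier.
740 > 561.50 → outlier.
947 > 561.50 → outlier.
All remaining values lie within [221.50, 561.50].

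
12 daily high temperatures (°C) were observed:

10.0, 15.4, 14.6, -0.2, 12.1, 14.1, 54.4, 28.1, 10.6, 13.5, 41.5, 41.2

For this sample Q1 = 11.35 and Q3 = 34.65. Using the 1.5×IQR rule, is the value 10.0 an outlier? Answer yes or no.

IQR = Q3 − Q1 = 34.65 − 11.35 = 23.30.
Lower fence = Q1 − 1.5·IQR = 11.35 − 34.95 = -23.60.
Upper fence = Q3 + 1.5·IQR = 34.65 + 34.95 = 69.60.
10.0 lies within [-23.60, 69.60].

no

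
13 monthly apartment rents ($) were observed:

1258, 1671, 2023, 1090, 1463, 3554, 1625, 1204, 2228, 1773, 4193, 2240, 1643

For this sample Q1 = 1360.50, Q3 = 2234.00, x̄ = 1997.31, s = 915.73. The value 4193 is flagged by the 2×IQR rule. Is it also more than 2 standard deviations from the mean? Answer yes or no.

yes

z = (4193 − 1997.31) / 915.73 = 2.40.
|z| = 2.40 > 2.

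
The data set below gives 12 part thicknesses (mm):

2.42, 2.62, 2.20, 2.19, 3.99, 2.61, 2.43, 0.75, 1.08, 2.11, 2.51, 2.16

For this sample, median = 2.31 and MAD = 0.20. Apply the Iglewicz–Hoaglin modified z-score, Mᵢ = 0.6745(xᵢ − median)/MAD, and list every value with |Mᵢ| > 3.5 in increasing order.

0.75, 1.08, 3.99

|Mᵢ| > 3.5 ⇔ |xᵢ − 2.31| > 3.5·0.20/0.6745 = 1.04.
So outliers lie outside [1.27, 3.35].
0.75: M = -5.26 → outlier.
1.08: M = -4.15 → outlier.
3.99: M = 5.67 → outlier.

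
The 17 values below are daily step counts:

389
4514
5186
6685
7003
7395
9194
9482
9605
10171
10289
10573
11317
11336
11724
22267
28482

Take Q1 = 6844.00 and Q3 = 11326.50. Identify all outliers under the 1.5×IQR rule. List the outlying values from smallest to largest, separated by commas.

22267, 28482

IQR = Q3 − Q1 = 11326.50 − 6844.00 = 4482.50.
Lower fence = Q1 − 1.5·IQR = 6844.00 − 6723.75 = 120.25.
Upper fence = Q3 + 1.5·IQR = 11326.50 + 6723.75 = 18050.25.
22267 > 18050.25 → outlier.
28482 > 18050.25 → outlier.
All remaining values lie within [120.25, 18050.25].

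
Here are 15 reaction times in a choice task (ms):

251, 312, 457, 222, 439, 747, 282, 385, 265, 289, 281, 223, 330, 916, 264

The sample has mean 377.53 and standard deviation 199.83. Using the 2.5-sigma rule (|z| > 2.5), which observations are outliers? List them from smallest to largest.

916

Cutoffs at x̄ ± 2.5s: 377.53 ± 2.5·199.83 = [-122.045, 877.105].
916: z = 2.69, |z| > 2.5 → outlier.
Every other value lies within [-122.045, 877.105].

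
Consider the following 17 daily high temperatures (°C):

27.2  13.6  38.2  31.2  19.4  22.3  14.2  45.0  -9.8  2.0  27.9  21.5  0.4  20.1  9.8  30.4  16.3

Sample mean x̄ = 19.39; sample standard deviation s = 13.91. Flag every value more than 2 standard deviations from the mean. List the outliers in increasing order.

Cutoffs at x̄ ± 2s: 19.39 ± 2·13.91 = [-8.43, 47.21].
-9.8: z = -2.10, |z| > 2 → outlier.
Every other value lies within [-8.43, 47.21].

-9.8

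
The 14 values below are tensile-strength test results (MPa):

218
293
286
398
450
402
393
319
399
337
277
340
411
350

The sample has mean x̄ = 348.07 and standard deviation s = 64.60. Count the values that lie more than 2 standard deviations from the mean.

1

Cutoffs: x̄ ± 2s = [218.87, 477.27].
Outside the cutoffs: 218.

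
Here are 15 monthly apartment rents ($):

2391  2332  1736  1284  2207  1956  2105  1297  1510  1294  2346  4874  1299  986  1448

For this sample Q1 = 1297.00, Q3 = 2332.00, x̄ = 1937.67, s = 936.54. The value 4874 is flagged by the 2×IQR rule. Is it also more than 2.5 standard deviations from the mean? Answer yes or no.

yes

z = (4874 − 1937.67) / 936.54 = 3.14.
|z| = 3.14 > 2.5.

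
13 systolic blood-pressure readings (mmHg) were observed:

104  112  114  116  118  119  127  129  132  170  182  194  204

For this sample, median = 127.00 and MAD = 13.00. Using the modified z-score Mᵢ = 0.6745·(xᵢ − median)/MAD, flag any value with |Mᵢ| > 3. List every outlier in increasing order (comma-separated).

|Mᵢ| > 3 ⇔ |xᵢ − 127.00| > 3·13.00/0.6745 = 57.82.
So outliers lie outside [69.18, 184.82].
194: M = 3.48 → outlier.
204: M = 4.00 → outlier.

194, 204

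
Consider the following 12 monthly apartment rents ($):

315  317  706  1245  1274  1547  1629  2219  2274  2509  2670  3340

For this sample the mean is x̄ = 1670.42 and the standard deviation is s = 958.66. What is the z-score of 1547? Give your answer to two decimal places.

z = (1547 − 1670.42) / 958.66 = -0.13.

-0.13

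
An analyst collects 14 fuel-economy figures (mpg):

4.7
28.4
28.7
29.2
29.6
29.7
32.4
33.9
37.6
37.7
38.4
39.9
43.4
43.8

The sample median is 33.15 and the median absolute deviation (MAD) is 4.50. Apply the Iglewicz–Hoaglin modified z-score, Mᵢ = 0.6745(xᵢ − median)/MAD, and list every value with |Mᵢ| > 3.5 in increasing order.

|Mᵢ| > 3.5 ⇔ |xᵢ − 33.15| > 3.5·4.50/0.6745 = 23.35.
So outliers lie outside [9.80, 56.50].
4.7: M = -4.26 → outlier.

4.7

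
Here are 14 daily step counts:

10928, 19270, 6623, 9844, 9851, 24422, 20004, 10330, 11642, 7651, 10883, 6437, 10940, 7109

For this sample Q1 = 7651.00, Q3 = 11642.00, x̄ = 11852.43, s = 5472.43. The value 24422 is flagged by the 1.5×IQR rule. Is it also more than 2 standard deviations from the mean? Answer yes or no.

z = (24422 − 11852.43) / 5472.43 = 2.30.
|z| = 2.30 > 2.

yes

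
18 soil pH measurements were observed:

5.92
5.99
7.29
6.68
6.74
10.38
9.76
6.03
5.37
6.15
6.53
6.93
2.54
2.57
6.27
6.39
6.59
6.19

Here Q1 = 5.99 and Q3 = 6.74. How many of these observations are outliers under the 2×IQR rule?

IQR = 0.75; fences at 5.99 − 1.50 = 4.49 and 6.74 + 1.50 = 8.24.
Outside the cutoffs: 2.54, 2.57, 9.76, 10.38.

4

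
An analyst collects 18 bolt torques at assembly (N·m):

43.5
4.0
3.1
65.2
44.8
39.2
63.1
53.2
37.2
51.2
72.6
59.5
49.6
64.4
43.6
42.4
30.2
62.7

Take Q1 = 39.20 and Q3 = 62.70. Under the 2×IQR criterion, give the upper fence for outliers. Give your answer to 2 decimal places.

109.70

IQR = Q3 − Q1 = 62.70 − 39.20 = 23.50.
Lower fence = Q1 − 2·IQR = 39.20 − 47.00 = -7.80.
Upper fence = Q3 + 2·IQR = 62.70 + 47.00 = 109.70.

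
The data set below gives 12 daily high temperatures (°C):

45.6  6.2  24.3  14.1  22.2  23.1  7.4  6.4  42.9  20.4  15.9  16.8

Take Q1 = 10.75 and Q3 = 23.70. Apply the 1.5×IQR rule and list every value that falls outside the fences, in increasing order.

45.6

IQR = Q3 − Q1 = 23.70 − 10.75 = 12.95.
Lower fence = Q1 − 1.5·IQR = 10.75 − 19.425 = -8.675.
Upper fence = Q3 + 1.5·IQR = 23.70 + 19.425 = 43.125.
45.6 > 43.125 → outlier.
All remaining values lie within [-8.675, 43.125].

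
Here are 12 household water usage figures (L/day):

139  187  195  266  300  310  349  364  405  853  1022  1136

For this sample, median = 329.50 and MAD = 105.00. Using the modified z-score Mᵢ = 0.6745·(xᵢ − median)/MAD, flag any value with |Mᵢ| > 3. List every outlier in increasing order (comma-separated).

853, 1022, 1136

|Mᵢ| > 3 ⇔ |xᵢ − 329.50| > 3·105.00/0.6745 = 467.01.
So outliers lie outside [-137.51, 796.51].
853: M = 3.36 → outlier.
1022: M = 4.45 → outlier.
1136: M = 5.18 → outlier.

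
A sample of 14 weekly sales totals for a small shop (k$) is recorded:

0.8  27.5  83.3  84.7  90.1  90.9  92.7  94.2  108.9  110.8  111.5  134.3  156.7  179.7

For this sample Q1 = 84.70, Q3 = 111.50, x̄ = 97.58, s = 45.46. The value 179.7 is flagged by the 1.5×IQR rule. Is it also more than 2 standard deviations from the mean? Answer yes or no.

z = (179.7 − 97.58) / 45.46 = 1.81.
|z| = 1.81 ≤ 2.

no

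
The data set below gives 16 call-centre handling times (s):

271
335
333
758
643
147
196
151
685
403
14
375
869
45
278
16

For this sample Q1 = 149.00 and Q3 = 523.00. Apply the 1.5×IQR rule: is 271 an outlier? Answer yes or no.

no

IQR = Q3 − Q1 = 523.00 − 149.00 = 374.00.
Lower fence = Q1 − 1.5·IQR = 149.00 − 561.00 = -412.00.
Upper fence = Q3 + 1.5·IQR = 523.00 + 561.00 = 1084.00.
271 lies within [-412.00, 1084.00].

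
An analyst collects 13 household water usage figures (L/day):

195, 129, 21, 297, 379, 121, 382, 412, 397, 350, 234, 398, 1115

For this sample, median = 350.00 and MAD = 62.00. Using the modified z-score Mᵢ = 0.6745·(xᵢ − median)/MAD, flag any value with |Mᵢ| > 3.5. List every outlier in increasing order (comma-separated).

|Mᵢ| > 3.5 ⇔ |xᵢ − 350.00| > 3.5·62.00/0.6745 = 321.72.
So outliers lie outside [28.28, 671.72].
21: M = -3.58 → outlier.
1115: M = 8.32 → outlier.

21, 1115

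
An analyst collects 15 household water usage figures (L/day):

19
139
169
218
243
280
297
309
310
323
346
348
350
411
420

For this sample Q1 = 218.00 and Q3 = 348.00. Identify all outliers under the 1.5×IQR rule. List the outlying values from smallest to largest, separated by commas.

19

IQR = Q3 − Q1 = 348.00 − 218.00 = 130.00.
Lower fence = Q1 − 1.5·IQR = 218.00 − 195.00 = 23.00.
Upper fence = Q3 + 1.5·IQR = 348.00 + 195.00 = 543.00.
19 < 23.00 → outlier.
All remaining values lie within [23.00, 543.00].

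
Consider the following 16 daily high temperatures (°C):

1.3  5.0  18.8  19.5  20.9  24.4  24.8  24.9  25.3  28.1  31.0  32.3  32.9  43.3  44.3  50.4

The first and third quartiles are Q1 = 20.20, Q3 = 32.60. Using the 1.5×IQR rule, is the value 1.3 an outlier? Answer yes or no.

yes

IQR = Q3 − Q1 = 32.60 − 20.20 = 12.40.
Lower fence = Q1 − 1.5·IQR = 20.20 − 18.60 = 1.60.
Upper fence = Q3 + 1.5·IQR = 32.60 + 18.60 = 51.20.
1.3 lies below the lower fence.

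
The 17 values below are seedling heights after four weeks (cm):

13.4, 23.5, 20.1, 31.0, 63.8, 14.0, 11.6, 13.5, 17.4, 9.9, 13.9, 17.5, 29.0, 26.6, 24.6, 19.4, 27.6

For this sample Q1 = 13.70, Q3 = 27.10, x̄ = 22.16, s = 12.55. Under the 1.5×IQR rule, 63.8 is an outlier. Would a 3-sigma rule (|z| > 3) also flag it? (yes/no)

yes

z = (63.8 − 22.16) / 12.55 = 3.32.
|z| = 3.32 > 3.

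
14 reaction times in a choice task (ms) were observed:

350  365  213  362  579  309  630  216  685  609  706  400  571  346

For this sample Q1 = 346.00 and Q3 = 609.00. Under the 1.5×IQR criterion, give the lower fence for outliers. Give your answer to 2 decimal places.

IQR = Q3 − Q1 = 609.00 − 346.00 = 263.00.
Lower fence = Q1 − 1.5·IQR = 346.00 − 394.50 = -48.50.
Upper fence = Q3 + 1.5·IQR = 609.00 + 394.50 = 1003.50.

-48.50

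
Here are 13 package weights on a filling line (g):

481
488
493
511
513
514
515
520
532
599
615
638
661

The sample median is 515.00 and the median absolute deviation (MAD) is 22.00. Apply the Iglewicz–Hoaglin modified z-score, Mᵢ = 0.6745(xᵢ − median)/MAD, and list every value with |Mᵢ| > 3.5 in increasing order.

|Mᵢ| > 3.5 ⇔ |xᵢ − 515.00| > 3.5·22.00/0.6745 = 114.16.
So outliers lie outside [400.84, 629.16].
638: M = 3.77 → outlier.
661: M = 4.48 → outlier.

638, 661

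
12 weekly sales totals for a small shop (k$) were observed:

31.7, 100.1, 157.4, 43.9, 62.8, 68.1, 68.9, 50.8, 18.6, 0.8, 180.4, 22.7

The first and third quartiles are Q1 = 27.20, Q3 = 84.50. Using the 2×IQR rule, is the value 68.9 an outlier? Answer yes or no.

IQR = Q3 − Q1 = 84.50 − 27.20 = 57.30.
Lower fence = Q1 − 2·IQR = 27.20 − 114.60 = -87.40.
Upper fence = Q3 + 2·IQR = 84.50 + 114.60 = 199.10.
68.9 lies within [-87.40, 199.10].

no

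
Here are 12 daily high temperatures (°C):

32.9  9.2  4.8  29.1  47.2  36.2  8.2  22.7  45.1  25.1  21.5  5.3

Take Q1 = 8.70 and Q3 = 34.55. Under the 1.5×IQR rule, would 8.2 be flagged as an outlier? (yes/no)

no

IQR = Q3 − Q1 = 34.55 − 8.70 = 25.85.
Lower fence = Q1 − 1.5·IQR = 8.70 − 38.775 = -30.075.
Upper fence = Q3 + 1.5·IQR = 34.55 + 38.775 = 73.325.
8.2 lies within [-30.075, 73.325].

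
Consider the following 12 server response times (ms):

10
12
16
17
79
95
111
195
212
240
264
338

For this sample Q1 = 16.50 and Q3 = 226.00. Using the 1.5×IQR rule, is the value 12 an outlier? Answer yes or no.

no

IQR = Q3 − Q1 = 226.00 − 16.50 = 209.50.
Lower fence = Q1 − 1.5·IQR = 16.50 − 314.25 = -297.75.
Upper fence = Q3 + 1.5·IQR = 226.00 + 314.25 = 540.25.
12 lies within [-297.75, 540.25].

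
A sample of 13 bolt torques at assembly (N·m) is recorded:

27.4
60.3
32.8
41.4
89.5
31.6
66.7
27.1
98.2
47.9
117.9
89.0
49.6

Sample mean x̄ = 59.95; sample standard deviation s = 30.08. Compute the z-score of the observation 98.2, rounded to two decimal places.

z = (98.2 − 59.95) / 30.08 = 1.27.

1.27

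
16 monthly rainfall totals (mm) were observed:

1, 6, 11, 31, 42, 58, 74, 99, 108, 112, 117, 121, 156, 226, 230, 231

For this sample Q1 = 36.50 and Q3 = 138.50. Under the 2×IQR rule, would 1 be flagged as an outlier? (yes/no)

no

IQR = Q3 − Q1 = 138.50 − 36.50 = 102.00.
Lower fence = Q1 − 2·IQR = 36.50 − 204.00 = -167.50.
Upper fence = Q3 + 2·IQR = 138.50 + 204.00 = 342.50.
1 lies within [-167.50, 342.50].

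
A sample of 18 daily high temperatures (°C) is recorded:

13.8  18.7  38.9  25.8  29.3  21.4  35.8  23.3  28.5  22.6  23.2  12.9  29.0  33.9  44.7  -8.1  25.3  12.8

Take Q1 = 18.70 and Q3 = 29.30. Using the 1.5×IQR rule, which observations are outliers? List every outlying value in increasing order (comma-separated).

IQR = Q3 − Q1 = 29.30 − 18.70 = 10.60.
Lower fence = Q1 − 1.5·IQR = 18.70 − 15.90 = 2.80.
Upper fence = Q3 + 1.5·IQR = 29.30 + 15.90 = 45.20.
-8.1 < 2.80 → outlier.
All remaining values lie within [2.80, 45.20].

-8.1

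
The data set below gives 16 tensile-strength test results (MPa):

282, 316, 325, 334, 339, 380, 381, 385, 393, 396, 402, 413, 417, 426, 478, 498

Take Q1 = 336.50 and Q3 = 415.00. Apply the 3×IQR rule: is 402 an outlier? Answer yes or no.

no

IQR = Q3 − Q1 = 415.00 − 336.50 = 78.50.
Lower fence = Q1 − 3·IQR = 336.50 − 235.50 = 101.00.
Upper fence = Q3 + 3·IQR = 415.00 + 235.50 = 650.50.
402 lies within [101.00, 650.50].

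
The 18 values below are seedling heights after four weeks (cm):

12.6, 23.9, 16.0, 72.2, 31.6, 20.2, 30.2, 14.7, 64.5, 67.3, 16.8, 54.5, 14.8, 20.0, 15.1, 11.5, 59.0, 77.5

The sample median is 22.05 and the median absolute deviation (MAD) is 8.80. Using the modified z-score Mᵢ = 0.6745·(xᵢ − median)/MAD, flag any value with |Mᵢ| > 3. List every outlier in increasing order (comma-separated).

|Mᵢ| > 3 ⇔ |xᵢ − 22.05| > 3·8.80/0.6745 = 39.14.
So outliers lie outside [-17.09, 61.19].
64.5: M = 3.25 → outlier.
67.3: M = 3.47 → outlier.
72.2: M = 3.84 → outlier.
77.5: M = 4.25 → outlier.

64.5, 67.3, 72.2, 77.5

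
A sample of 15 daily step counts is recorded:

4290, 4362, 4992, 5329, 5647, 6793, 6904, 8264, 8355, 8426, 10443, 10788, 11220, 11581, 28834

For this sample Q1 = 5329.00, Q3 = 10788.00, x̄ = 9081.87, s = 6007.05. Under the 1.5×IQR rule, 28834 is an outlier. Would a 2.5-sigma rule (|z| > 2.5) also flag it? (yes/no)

z = (28834 − 9081.87) / 6007.05 = 3.29.
|z| = 3.29 > 2.5.

yes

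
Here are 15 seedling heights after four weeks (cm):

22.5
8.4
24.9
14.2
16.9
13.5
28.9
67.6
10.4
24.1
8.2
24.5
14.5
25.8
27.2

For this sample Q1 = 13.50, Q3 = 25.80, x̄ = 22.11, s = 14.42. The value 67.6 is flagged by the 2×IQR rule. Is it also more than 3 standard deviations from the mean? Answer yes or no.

z = (67.6 − 22.11) / 14.42 = 3.15.
|z| = 3.15 > 3.

yes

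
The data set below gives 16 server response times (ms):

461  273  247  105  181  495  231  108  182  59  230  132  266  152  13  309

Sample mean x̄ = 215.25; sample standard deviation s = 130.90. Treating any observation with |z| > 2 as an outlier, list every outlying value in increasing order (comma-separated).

495

Cutoffs at x̄ ± 2s: 215.25 ± 2·130.90 = [-46.55, 477.05].
495: z = 2.14, |z| > 2 → outlier.
Every other value lies within [-46.55, 477.05].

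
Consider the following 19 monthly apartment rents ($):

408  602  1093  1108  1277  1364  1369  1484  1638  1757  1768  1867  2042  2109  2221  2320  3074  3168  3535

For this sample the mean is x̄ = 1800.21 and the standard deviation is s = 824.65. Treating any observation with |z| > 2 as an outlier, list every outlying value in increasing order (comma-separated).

Cutoffs at x̄ ± 2s: 1800.21 ± 2·824.65 = [150.91, 3449.51].
3535: z = 2.10, |z| > 2 → outlier.
Every other value lies within [150.91, 3449.51].

3535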